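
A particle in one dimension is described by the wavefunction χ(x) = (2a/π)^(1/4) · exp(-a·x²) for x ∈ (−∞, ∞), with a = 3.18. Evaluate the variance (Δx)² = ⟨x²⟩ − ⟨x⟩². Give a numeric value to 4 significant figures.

0.07862

Compute ⟨x⟩ and ⟨x²⟩ separately, then (Δx)² = ⟨x²⟩ − ⟨x⟩².
Gaussian moments: ∫x^(2j)·e^(−2ax²) dx = (2j−1)!!/(4a)^j · √(π/(2a)), odd powers integrate to 0; here √(π/(2a)) = 0.70282.
⟨x⟩ = 0.0000 and ⟨x²⟩ = 0.078616.
(Δx)² = 0.078616 − (0.0000)² = 0.078616.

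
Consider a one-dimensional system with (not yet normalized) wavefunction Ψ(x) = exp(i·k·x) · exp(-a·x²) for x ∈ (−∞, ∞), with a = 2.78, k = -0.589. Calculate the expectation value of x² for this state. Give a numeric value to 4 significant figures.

⟨x²⟩ = ∫ x²·|Ψ|² dx / ∫|Ψ|² dx (integrals over the domain).
Gaussian moments: ∫x^(2j)·e^(−2ax²) dx = (2j−1)!!/(4a)^j · √(π/(2a)), odd powers integrate to 0; here √(π/(2a)) = 0.75169.
State is unnormalized: ∫|Ψ|² dx = 0.75169, and ∫Ψ*·x²·Ψ dx = 0.067598, so ⟨x²⟩ = 0.067598 / 0.75169.
⟨x²⟩ = 0.089928.

0.08993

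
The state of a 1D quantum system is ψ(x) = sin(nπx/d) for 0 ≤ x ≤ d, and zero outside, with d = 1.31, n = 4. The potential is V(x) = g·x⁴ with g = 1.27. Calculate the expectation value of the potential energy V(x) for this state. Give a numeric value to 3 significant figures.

0.725

⟨V⟩ = ∫ V(x)·|ψ|² dx / ∫|ψ|² dx.
With sin²θ = (1 − cos2θ)/2 on 0 ≤ x ≤ d: ∫sin²(nπx/d) dx = d/2, ∫x·sin²(nπx/d) dx = d²/4, ∫x²·sin²(nπx/d) dx = d³·(1/6 − 1/(4n²π²)); higher powers xᵏ the same way, integrating xᵏ·cos(2nπx/d) by parts.
State is unnormalized: ∫|ψ|² dx = 0.65500, and ∫ψ*·V(x)·ψ dx = 0.47459, so ⟨V⟩ = 0.47459 / 0.65500.
⟨V⟩ = 0.72457.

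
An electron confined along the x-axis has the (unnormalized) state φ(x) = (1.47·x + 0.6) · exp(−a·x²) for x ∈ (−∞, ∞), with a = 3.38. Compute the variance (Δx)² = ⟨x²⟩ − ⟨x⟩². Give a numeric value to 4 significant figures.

0.05645

Compute ⟨x⟩ and ⟨x²⟩ separately, then (Δx)² = ⟨x²⟩ − ⟨x⟩².
Expand each integrand as polynomial × e^(−2ax²) and use ∫x^(2j)·e^(−2ax²) dx = (2j−1)!!/(4a)^j · √(π/(2a)), odd powers → 0; here √(π/(2a)) = 0.68171.
Normalization: ∫|φ|² dx = 0.35437.
⟨x⟩ = 0.25099 and ⟨x²⟩ = 0.11945.
(Δx)² = 0.11945 − (0.25099)² = 0.056450.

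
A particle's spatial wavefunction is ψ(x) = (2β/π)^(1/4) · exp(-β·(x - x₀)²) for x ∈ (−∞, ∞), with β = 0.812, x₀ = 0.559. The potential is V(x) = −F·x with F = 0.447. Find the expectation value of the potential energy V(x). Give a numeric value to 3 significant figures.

-0.250

⟨V⟩ = ∫ V(x)·|ψ|² dx.
Gaussian moments (u = x − x₀): ∫u^(2j)·e^(−2βu²) du = (2j−1)!!/(4β)^j · √(π/(2β)), odd powers integrate to 0; here √(π/(2β)) = 1.3909.
⟨V⟩ = -0.24987.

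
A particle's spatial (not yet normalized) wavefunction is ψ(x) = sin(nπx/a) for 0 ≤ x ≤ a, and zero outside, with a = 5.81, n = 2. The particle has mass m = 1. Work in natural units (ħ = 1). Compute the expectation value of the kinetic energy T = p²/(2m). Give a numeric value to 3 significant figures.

T = −(ħ²/2m) d²/dx², so ⟨T⟩ = −(ħ²/2m) ∫ ψ*·ψ'' dx / ∫|ψ|² dx; with m = 1.
d/dx sin(nπx/a) = (nπ/a)·cos(nπx/a) and d²/dx² sin(nπx/a) = −(nπ/a)²·sin(nπx/a); on 0 ≤ x ≤ a, ∫sin²(nπx/a) dx = a/2 and ∫sin(nπx/a)·cos(nπx/a) dx = 0.
State is unnormalized: ∫|ψ|² dx = 2.9050, and ∫ψ*·(−ħ²/2m · ψ'') dx = 1.6987, so ⟨T⟩ = 1.6987 / 2.9050.
⟨T⟩ = 0.58476.

0.585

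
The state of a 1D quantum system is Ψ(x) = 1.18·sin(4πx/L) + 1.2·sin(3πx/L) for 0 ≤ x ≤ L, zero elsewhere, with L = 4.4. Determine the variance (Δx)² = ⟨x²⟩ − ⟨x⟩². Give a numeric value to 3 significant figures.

0.765

Compute ⟨x⟩ and ⟨x²⟩ separately, then (Δx)² = ⟨x²⟩ − ⟨x⟩².
On 0 ≤ x ≤ L (j ≠ l): ∫sin²(jπx/L) dx = L/2, ∫sin(jπx/L)·sin(lπx/L) dx = 0; diagonal moments ∫x·sin²(jπx/L) dx = L²/4, ∫x²·sin²(jπx/L) dx = L³·(1/6 − 1/(4j²π²)); cross terms ∫x·sin(jπx/L)·sin(lπx/L) dx = 0 for j + l even and −4jlL²/(π²(j² − l²)²) for j + l odd, ∫x²·sin(jπx/L)·sin(lπx/L) dx = (−1)^(j+l)·4jlL³/(π²(j² − l²)²); higher powers the same way via product-to-sum and parts.
Normalization: ∫|Ψ|² dx = 6.2313.
⟨x⟩ = 1.3267 and ⟨x²⟩ = 2.5252.
(Δx)² = 2.5252 − (1.3267)² = 0.76513.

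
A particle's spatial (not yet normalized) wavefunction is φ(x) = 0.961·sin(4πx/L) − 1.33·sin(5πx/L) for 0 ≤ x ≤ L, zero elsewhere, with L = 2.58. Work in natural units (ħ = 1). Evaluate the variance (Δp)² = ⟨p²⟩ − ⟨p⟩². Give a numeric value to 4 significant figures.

Compute ⟨p⟩ and ⟨p²⟩ separately; (Δp)² = ⟨p²⟩ − ⟨p⟩².
d²/dx² sin(jπx/L) = −(jπ/L)²·sin(jπx/L); on 0 ≤ x ≤ L, ∫sin²(jπx/L) dx = L/2 and ∫sin(jπx/L)·sin(lπx/L) dx = 0 for j ≠ l, so only diagonal terms survive in ∫|φ|² and ∫φ·φ″; ∫φ·φ′ dx = [φ²/2] between the walls = 0.
Normalization: ∫|φ|² dx = 3.4732.
⟨p⟩ = 0.0000 and ⟨p²⟩ = 32.491.
(Δp)² = 32.491 − (0.0000)² = 32.491.

32.49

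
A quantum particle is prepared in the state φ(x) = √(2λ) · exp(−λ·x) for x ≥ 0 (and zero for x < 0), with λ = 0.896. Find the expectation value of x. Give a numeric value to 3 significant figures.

⟨x⟩ = ∫ x·|φ|² dx (integrals over the domain).
Every integrand reduces to terms xʲ·e^(−2λx) on [0, ∞); use ∫₀^∞ xʲ·e^(−2λx) dx = j!/(2λ)^(j+1).
⟨x⟩ = 0.55804.

0.558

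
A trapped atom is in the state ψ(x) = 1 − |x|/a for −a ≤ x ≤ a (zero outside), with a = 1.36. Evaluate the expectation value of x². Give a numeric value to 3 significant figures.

0.185

⟨x²⟩ = ∫ x²·|ψ|² dx / ∫|ψ|² dx (integrals over the domain).
ψ is even, so ∫ over [−a, a] = 2∫₀ᵃ with ψ = 1 − x/a there: ∫₀ᵃ (1 − x/a)² dx = a/3, ∫₀ᵃ x²(1 − x/a)² dx = a³/30, ∫₀ᵃ x⁴(1 − x/a)² dx = a⁵/105.
State is unnormalized: ∫|ψ|² dx = 0.90667, and ∫ψ*·x²·ψ dx = 0.16770, so ⟨x²⟩ = 0.16770 / 0.90667.
⟨x²⟩ = 0.18496.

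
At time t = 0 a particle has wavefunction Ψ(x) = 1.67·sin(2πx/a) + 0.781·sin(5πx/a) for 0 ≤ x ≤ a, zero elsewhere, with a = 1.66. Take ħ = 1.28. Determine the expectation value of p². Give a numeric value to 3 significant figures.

p² Ψ = −ħ² d²Ψ/dx²; ⟨p²⟩ = −ħ² ∫ Ψ*·Ψ'' dx / ∫|Ψ|² dx.
d²/dx² sin(jπx/a) = −(jπ/a)²·sin(jπx/a); on 0 ≤ x ≤ a, ∫sin²(jπx/a) dx = a/2 and ∫sin(jπx/a)·sin(lπx/a) dx = 0 for j ≠ l, so only diagonal terms survive in ∫|Ψ|² and ∫Ψ·Ψ″; ∫Ψ·Ψ′ dx = [Ψ²/2] between the walls = 0.
State is unnormalized: ∫|Ψ|² dx = 2.8211, and ∫Ψ*·(−ħ² Ψ'') dx = 128.61, so ⟨p²⟩ = 128.61 / 2.8211.
⟨p²⟩ = 45.588.

45.6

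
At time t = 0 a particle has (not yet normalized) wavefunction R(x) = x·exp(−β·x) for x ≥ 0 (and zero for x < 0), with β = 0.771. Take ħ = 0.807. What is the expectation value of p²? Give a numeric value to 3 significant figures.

p² R = −ħ² d²R/dx²; ⟨p²⟩ = −ħ² ∫ R*·R'' dx / ∫|R|² dx.
Differentiate x·exp(−β·x) with the product rule; every integrand then reduces to terms xʲ·e^(−2βx) on [0, ∞), with ∫₀^∞ xʲ·e^(−2βx) dx = j!/(2β)^(j+1).
State is unnormalized: ∫|R|² dx = 0.54548, and ∫R*·(−ħ² R'') dx = 0.21117, so ⟨p²⟩ = 0.21117 / 0.54548.
⟨p²⟩ = 0.38713.

0.387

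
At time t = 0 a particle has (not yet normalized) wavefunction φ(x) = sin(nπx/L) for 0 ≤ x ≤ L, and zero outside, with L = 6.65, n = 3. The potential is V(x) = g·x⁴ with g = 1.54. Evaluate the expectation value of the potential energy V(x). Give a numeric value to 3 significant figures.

⟨V⟩ = ∫ V(x)·|φ|² dx / ∫|φ|² dx.
With sin²θ = (1 − cos2θ)/2 on 0 ≤ x ≤ L: ∫sin²(nπx/L) dx = L/2, ∫x·sin²(nπx/L) dx = L²/4, ∫x²·sin²(nπx/L) dx = L³·(1/6 − 1/(4n²π²)); higher powers xᵏ the same way, integrating xᵏ·cos(2nπx/L) by parts.
State is unnormalized: ∫|φ|² dx = 3.3250, and ∫φ*·V(x)·φ dx = 1891.9, so ⟨V⟩ = 1891.9 / 3.3250.
⟨V⟩ = 569.00.

569.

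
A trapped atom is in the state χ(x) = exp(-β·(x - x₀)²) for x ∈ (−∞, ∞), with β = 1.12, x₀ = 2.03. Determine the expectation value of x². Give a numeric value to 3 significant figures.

⟨x²⟩ = ∫ x²·|χ|² dx / ∫|χ|² dx (integrals over the domain).
Gaussian moments (u = x − x₀): ∫u^(2j)·e^(−2βu²) du = (2j−1)!!/(4β)^j · √(π/(2β)), odd powers integrate to 0; here √(π/(2β)) = 1.1843.
State is unnormalized: ∫|χ|² dx = 1.1843, and ∫χ*·x²·χ dx = 5.1446, so ⟨x²⟩ = 5.1446 / 1.1843.
⟨x²⟩ = 4.3441.

4.34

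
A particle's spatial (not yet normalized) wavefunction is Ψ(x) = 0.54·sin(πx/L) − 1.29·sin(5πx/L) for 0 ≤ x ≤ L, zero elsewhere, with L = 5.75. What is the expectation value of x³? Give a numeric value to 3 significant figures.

43.5

⟨x³⟩ = ∫ x³·|Ψ|² dx / ∫|Ψ|² dx (integrals over the domain).
On 0 ≤ x ≤ L (j ≠ l): ∫sin²(jπx/L) dx = L/2, ∫sin(jπx/L)·sin(lπx/L) dx = 0; diagonal moments ∫x·sin²(jπx/L) dx = L²/4, ∫x²·sin²(jπx/L) dx = L³·(1/6 − 1/(4j²π²)); cross terms ∫x·sin(jπx/L)·sin(lπx/L) dx = 0 for j + l even and −4jlL²/(π²(j² − l²)²) for j + l odd, ∫x²·sin(jπx/L)·sin(lπx/L) dx = (−1)^(j+l)·4jlL³/(π²(j² − l²)²); higher powers the same way via product-to-sum and parts.
State is unnormalized: ∫|Ψ|² dx = 5.6226, and ∫Ψ*·x³·Ψ dx = 244.32, so ⟨x³⟩ = 244.32 / 5.6226.
⟨x³⟩ = 43.452.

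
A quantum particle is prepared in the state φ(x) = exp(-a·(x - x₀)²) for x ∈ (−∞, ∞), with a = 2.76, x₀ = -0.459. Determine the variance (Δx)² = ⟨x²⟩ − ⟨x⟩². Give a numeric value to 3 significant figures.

Compute ⟨x⟩ and ⟨x²⟩ separately, then (Δx)² = ⟨x²⟩ − ⟨x⟩².
Gaussian moments (u = x − x₀): ∫u^(2j)·e^(−2au²) du = (2j−1)!!/(4a)^j · √(π/(2a)), odd powers integrate to 0; here √(π/(2a)) = 0.75441.
Normalization: ∫|φ|² dx = 0.75441.
⟨x⟩ = -0.45900 and ⟨x²⟩ = 0.30126.
(Δx)² = 0.30126 − (-0.45900)² = 0.090580.

0.0906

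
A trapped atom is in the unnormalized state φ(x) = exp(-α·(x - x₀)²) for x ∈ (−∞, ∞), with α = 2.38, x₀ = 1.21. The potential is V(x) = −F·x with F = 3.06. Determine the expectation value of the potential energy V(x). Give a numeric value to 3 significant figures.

⟨V⟩ = ∫ V(x)·|φ|² dx / ∫|φ|² dx.
Gaussian moments (u = x − x₀): ∫u^(2j)·e^(−2αu²) du = (2j−1)!!/(4α)^j · √(π/(2α)), odd powers integrate to 0; here √(π/(2α)) = 0.81240.
State is unnormalized: ∫|φ|² dx = 0.81240, and ∫φ*·V(x)·φ dx = -3.0080, so ⟨V⟩ = -3.0080 / 0.81240.
⟨V⟩ = -3.7026.

-3.70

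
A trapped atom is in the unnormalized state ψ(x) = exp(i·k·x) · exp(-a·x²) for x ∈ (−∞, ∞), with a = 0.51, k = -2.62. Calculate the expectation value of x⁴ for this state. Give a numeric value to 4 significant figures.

0.7209

⟨x⁴⟩ = ∫ x⁴·|ψ|² dx / ∫|ψ|² dx (integrals over the domain).
Gaussian moments: ∫x^(2j)·e^(−2ax²) dx = (2j−1)!!/(4a)^j · √(π/(2a)), odd powers integrate to 0; here √(π/(2a)) = 1.7550.
State is unnormalized: ∫|ψ|² dx = 1.7550, and ∫ψ*·x⁴·ψ dx = 1.2651, so ⟨x⁴⟩ = 1.2651 / 1.7550.
⟨x⁴⟩ = 0.72088.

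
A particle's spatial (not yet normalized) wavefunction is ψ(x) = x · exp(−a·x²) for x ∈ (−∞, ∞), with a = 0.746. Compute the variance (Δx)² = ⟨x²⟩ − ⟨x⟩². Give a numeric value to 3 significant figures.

1.01

Compute ⟨x⟩ and ⟨x²⟩ separately, then (Δx)² = ⟨x²⟩ − ⟨x⟩².
Expand each integrand as polynomial × e^(−2ax²) and use ∫x^(2j)·e^(−2ax²) dx = (2j−1)!!/(4a)^j · √(π/(2a)), odd powers → 0; here √(π/(2a)) = 1.4511.
Normalization: ∫|ψ|² dx = 0.48629.
⟨x⟩ = 0.0000 and ⟨x²⟩ = 1.0054.
(Δx)² = 1.0054 − (0.0000)² = 1.0054.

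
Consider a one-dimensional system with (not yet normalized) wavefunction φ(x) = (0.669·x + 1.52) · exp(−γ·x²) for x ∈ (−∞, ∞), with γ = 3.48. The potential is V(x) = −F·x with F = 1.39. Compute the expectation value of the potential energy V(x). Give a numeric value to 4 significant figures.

-0.08669

⟨V⟩ = ∫ V(x)·|φ|² dx / ∫|φ|² dx.
Expand each integrand as polynomial × e^(−2γx²) and use ∫x^(2j)·e^(−2γx²) dx = (2j−1)!!/(4γ)^j · √(π/(2γ)), odd powers → 0; here √(π/(2γ)) = 0.67185.
State is unnormalized: ∫|φ|² dx = 1.5738, and ∫φ*·V(x)·φ dx = -0.13644, so ⟨V⟩ = -0.13644 / 1.5738.
⟨V⟩ = -0.086693.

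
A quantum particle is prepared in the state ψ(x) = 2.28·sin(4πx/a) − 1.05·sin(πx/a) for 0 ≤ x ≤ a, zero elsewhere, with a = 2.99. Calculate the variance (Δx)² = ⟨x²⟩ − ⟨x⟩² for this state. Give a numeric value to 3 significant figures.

0.641

Compute ⟨x⟩ and ⟨x²⟩ separately, then (Δx)² = ⟨x²⟩ − ⟨x⟩².
On 0 ≤ x ≤ a (j ≠ l): ∫sin²(jπx/a) dx = a/2, ∫sin(jπx/a)·sin(lπx/a) dx = 0; diagonal moments ∫x·sin²(jπx/a) dx = a²/4, ∫x²·sin²(jπx/a) dx = a³·(1/6 − 1/(4j²π²)); cross terms ∫x·sin(jπx/a)·sin(lπx/a) dx = 0 for j + l even and −4jla²/(π²(j² − l²)²) for j + l odd, ∫x²·sin(jπx/a)·sin(lπx/a) dx = (−1)^(j+l)·4jla³/(π²(j² − l²)²); higher powers the same way via product-to-sum and parts.
Normalization: ∫|ψ|² dx = 9.4198.
⟨x⟩ = 1.5277 and ⟨x²⟩ = 2.9753.
(Δx)² = 2.9753 − (1.5277)² = 0.64133.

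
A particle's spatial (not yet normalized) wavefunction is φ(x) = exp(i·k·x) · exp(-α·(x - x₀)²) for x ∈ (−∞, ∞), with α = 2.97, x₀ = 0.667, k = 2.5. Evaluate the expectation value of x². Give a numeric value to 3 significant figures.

⟨x²⟩ = ∫ x²·|φ|² dx / ∫|φ|² dx (integrals over the domain).
Gaussian moments (u = x − x₀): ∫u^(2j)·e^(−2αu²) du = (2j−1)!!/(4α)^j · √(π/(2α)), odd powers integrate to 0; here √(π/(2α)) = 0.72725.
State is unnormalized: ∫|φ|² dx = 0.72725, and ∫φ*·x²·φ dx = 0.38476, so ⟨x²⟩ = 0.38476 / 0.72725.
⟨x²⟩ = 0.52906.

0.529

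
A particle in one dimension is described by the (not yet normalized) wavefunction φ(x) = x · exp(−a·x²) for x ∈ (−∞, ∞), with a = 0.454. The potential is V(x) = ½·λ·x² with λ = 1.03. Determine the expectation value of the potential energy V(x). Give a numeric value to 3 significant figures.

0.851

⟨V⟩ = ∫ V(x)·|φ|² dx / ∫|φ|² dx.
Expand each integrand as polynomial × e^(−2ax²) and use ∫x^(2j)·e^(−2ax²) dx = (2j−1)!!/(4a)^j · √(π/(2a)), odd powers → 0; here √(π/(2a)) = 1.8601.
State is unnormalized: ∫|φ|² dx = 1.0243, and ∫φ*·V(x)·φ dx = 0.87142, so ⟨V⟩ = 0.87142 / 1.0243.
⟨V⟩ = 0.85077.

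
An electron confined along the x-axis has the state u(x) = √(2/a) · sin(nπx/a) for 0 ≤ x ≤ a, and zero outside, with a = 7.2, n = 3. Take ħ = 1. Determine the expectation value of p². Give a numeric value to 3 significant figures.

p² u = −ħ² d²u/dx²; ⟨p²⟩ = −ħ² ∫ u*·u'' dx.
d/dx sin(nπx/a) = (nπ/a)·cos(nπx/a) and d²/dx² sin(nπx/a) = −(nπ/a)²·sin(nπx/a); on 0 ≤ x ≤ a, ∫sin²(nπx/a) dx = a/2 and ∫sin(nπx/a)·cos(nπx/a) dx = 0.
⟨p²⟩ = 1.7135.

1.71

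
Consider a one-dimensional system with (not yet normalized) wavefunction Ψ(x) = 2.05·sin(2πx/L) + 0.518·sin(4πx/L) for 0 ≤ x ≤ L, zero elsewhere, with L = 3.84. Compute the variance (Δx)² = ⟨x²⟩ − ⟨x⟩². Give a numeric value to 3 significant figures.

Compute ⟨x⟩ and ⟨x²⟩ separately, then (Δx)² = ⟨x²⟩ − ⟨x⟩².
On 0 ≤ x ≤ L (j ≠ l): ∫sin²(jπx/L) dx = L/2, ∫sin(jπx/L)·sin(lπx/L) dx = 0; diagonal moments ∫x·sin²(jπx/L) dx = L²/4, ∫x²·sin²(jπx/L) dx = L³·(1/6 − 1/(4j²π²)); cross terms ∫x·sin(jπx/L)·sin(lπx/L) dx = 0 for j + l even and −4jlL²/(π²(j² − l²)²) for j + l odd, ∫x²·sin(jπx/L)·sin(lπx/L) dx = (−1)^(j+l)·4jlL³/(π²(j² − l²)²); higher powers the same way via product-to-sum and parts.
Normalization: ∫|Ψ|² dx = 8.5840.
⟨x⟩ = 1.9200 and ⟨x²⟩ = 5.0523.
(Δx)² = 5.0523 − (1.9200)² = 1.3659.

1.37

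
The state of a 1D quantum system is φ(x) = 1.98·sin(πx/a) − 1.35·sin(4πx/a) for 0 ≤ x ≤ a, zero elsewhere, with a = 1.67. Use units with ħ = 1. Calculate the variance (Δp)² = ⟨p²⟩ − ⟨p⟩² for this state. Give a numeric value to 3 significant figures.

20.4

Compute ⟨p⟩ and ⟨p²⟩ separately; (Δp)² = ⟨p²⟩ − ⟨p⟩².
d²/dx² sin(jπx/a) = −(jπ/a)²·sin(jπx/a); on 0 ≤ x ≤ a, ∫sin²(jπx/a) dx = a/2 and ∫sin(jπx/a)·sin(lπx/a) dx = 0 for j ≠ l, so only diagonal terms survive in ∫|φ|² and ∫φ·φ″; ∫φ·φ′ dx = [φ²/2] between the walls = 0.
Normalization: ∫|φ|² dx = 4.7953.
⟨p⟩ = 0.0000 and ⟨p²⟩ = 20.385.
(Δp)² = 20.385 − (0.0000)² = 20.385.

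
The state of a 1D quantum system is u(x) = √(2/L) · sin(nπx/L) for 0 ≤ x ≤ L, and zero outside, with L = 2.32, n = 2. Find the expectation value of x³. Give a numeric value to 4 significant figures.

⟨x³⟩ = ∫ x³·|u|² dx (integrals over the domain).
With sin²θ = (1 − cos2θ)/2 on 0 ≤ x ≤ L: ∫sin²(nπx/L) dx = L/2, ∫x·sin²(nπx/L) dx = L²/4, ∫x²·sin²(nπx/L) dx = L³·(1/6 − 1/(4n²π²)); higher powers xᵏ the same way, integrating xᵏ·cos(2nπx/L) by parts.
⟨x³⟩ = 2.8846.

2.885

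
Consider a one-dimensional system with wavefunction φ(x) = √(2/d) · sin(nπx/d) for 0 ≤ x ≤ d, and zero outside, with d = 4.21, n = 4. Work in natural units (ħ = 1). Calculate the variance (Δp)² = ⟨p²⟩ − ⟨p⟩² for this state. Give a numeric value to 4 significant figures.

Compute ⟨p⟩ and ⟨p²⟩ separately; (Δp)² = ⟨p²⟩ − ⟨p⟩².
d/dx sin(nπx/d) = (nπ/d)·cos(nπx/d) and d²/dx² sin(nπx/d) = −(nπ/d)²·sin(nπx/d); on 0 ≤ x ≤ d, ∫sin²(nπx/d) dx = d/2 and ∫sin(nπx/d)·cos(nπx/d) dx = 0.
⟨p⟩ = 0.0000 and ⟨p²⟩ = 8.9095.
(Δp)² = 8.9095 − (0.0000)² = 8.9095.

8.910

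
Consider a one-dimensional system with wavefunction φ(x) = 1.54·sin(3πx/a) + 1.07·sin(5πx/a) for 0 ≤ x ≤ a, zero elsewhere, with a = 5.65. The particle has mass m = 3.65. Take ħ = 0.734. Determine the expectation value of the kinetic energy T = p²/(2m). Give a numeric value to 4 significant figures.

T = −(ħ²/2m) d²/dx², so ⟨T⟩ = −(ħ²/2m) ∫ φ*·φ'' dx / ∫|φ|² dx; with m = 3.65.
d²/dx² sin(jπx/a) = −(jπ/a)²·sin(jπx/a); on 0 ≤ x ≤ a, ∫sin²(jπx/a) dx = a/2 and ∫sin(jπx/a)·sin(lπx/a) dx = 0 for j ≠ l, so only diagonal terms survive in ∫|φ|² and ∫φ·φ″; ∫φ·φ′ dx = [φ²/2] between the walls = 0.
State is unnormalized: ∫|φ|² dx = 9.9341, and ∫φ*·(−ħ²/2m · φ'') dx = 3.2209, so ⟨T⟩ = 3.2209 / 9.9341.
⟨T⟩ = 0.32422.

0.3242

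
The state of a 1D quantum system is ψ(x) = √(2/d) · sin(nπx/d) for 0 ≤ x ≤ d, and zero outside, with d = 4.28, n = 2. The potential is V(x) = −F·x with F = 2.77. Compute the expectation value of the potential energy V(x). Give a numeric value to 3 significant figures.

-5.93

⟨V⟩ = ∫ V(x)·|ψ|² dx.
With sin²θ = (1 − cos2θ)/2 on 0 ≤ x ≤ d: ∫sin²(nπx/d) dx = d/2, ∫x·sin²(nπx/d) dx = d²/4, ∫x²·sin²(nπx/d) dx = d³·(1/6 − 1/(4n²π²)); higher powers xᵏ the same way, integrating xᵏ·cos(2nπx/d) by parts.
⟨V⟩ = -5.9278.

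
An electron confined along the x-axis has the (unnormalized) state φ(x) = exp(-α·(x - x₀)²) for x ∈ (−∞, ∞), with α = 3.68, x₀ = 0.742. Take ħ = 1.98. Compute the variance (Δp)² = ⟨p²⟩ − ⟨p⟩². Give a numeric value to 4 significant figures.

14.43

Compute ⟨p⟩ and ⟨p²⟩ separately; (Δp)² = ⟨p²⟩ − ⟨p⟩².
Gaussian moments (u = x − x₀): ∫u^(2j)·e^(−2αu²) du = (2j−1)!!/(4α)^j · √(π/(2α)), odd powers integrate to 0; here √(π/(2α)) = 0.65334. Derivatives: d/dx e^(−αu²) = −2αu·e^(−αu²), d²/dx² e^(−αu²) = (4α²u² − 2α)·e^(−αu²).
Normalization: ∫|φ|² dx = 0.65334.
⟨p⟩ = 0.0000 and ⟨p²⟩ = 14.427.
(Δp)² = 14.427 − (0.0000)² = 14.427.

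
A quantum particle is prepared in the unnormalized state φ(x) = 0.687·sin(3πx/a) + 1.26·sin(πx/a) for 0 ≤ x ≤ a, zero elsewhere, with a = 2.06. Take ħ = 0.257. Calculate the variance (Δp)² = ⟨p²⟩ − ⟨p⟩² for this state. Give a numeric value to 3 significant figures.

0.435

Compute ⟨p⟩ and ⟨p²⟩ separately; (Δp)² = ⟨p²⟩ − ⟨p⟩².
d²/dx² sin(jπx/a) = −(jπ/a)²·sin(jπx/a); on 0 ≤ x ≤ a, ∫sin²(jπx/a) dx = a/2 and ∫sin(jπx/a)·sin(lπx/a) dx = 0 for j ≠ l, so only diagonal terms survive in ∫|φ|² and ∫φ·φ″; ∫φ·φ′ dx = [φ²/2] between the walls = 0.
Normalization: ∫|φ|² dx = 2.1214.
⟨p⟩ = 0.0000 and ⟨p²⟩ = 0.43523.
(Δp)² = 0.43523 − (0.0000)² = 0.43523.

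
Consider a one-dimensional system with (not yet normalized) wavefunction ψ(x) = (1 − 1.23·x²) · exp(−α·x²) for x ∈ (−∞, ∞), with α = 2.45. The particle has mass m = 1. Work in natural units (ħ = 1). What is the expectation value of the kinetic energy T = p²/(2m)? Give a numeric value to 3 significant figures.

2.09

T = −(ħ²/2m) d²/dx², so ⟨T⟩ = −(ħ²/2m) ∫ ψ*·ψ'' dx / ∫|ψ|² dx; with m = 1.
Expand each integrand as polynomial × e^(−2αx²) and use ∫x^(2j)·e^(−2αx²) dx = (2j−1)!!/(4α)^j · √(π/(2α)), odd powers → 0; here √(π/(2α)) = 0.80071. Differentiate with the product rule, d/dx e^(−αx²) = −2αx·e^(−αx²).
State is unnormalized: ∫|ψ|² dx = 0.63756, and ∫ψ*·(−ħ²/2m · ψ'') dx = 1.3353, so ⟨T⟩ = 1.3353 / 0.63756.
⟨T⟩ = 2.0943.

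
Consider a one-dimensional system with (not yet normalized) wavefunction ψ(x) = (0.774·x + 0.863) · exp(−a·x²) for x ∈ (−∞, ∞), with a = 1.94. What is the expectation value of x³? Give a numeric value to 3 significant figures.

0.0810

⟨x³⟩ = ∫ x³·|ψ|² dx / ∫|ψ|² dx (integrals over the domain).
Expand each integrand as polynomial × e^(−2ax²) and use ∫x^(2j)·e^(−2ax²) dx = (2j−1)!!/(4a)^j · √(π/(2a)), odd powers → 0; here √(π/(2a)) = 0.89983.
State is unnormalized: ∫|ψ|² dx = 0.73963, and ∫ψ*·x³·ψ dx = 0.059888, so ⟨x³⟩ = 0.059888 / 0.73963.
⟨x³⟩ = 0.080970.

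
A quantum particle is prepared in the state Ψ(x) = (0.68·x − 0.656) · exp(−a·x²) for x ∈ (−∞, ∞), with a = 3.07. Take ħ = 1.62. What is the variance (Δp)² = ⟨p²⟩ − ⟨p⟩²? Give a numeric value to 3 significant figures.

Compute ⟨p⟩ and ⟨p²⟩ separately; (Δp)² = ⟨p²⟩ − ⟨p⟩².
Expand each integrand as polynomial × e^(−2ax²) and use ∫x^(2j)·e^(−2ax²) dx = (2j−1)!!/(4a)^j · √(π/(2a)), odd powers → 0; here √(π/(2a)) = 0.71530. Differentiate with the product rule, d/dx e^(−ax²) = −2ax·e^(−ax²).
Normalization: ∫|Ψ|² dx = 0.33476.
⟨p⟩ = 0.0000 and ⟨p²⟩ = 9.3534.
(Δp)² = 9.3534 − (0.0000)² = 9.3534.

9.35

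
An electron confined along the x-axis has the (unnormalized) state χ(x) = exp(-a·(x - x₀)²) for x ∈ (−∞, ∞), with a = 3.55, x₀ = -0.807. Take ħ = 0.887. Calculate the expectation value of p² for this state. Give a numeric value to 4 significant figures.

p² χ = −ħ² d²χ/dx²; ⟨p²⟩ = −ħ² ∫ χ*·χ'' dx / ∫|χ|² dx.
Gaussian moments (u = x − x₀): ∫u^(2j)·e^(−2au²) du = (2j−1)!!/(4a)^j · √(π/(2a)), odd powers integrate to 0; here √(π/(2a)) = 0.66519. Derivatives: d/dx e^(−au²) = −2au·e^(−au²), d²/dx² e^(−au²) = (4a²u² − 2a)·e^(−au²).
State is unnormalized: ∫|χ|² dx = 0.66519, and ∫χ*·(−ħ² χ'') dx = 1.8579, so ⟨p²⟩ = 1.8579 / 0.66519.
⟨p²⟩ = 2.7930.

2.793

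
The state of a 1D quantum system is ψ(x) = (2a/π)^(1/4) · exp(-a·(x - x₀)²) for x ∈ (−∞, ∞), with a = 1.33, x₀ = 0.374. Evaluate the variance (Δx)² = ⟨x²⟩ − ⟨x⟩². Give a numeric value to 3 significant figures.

Compute ⟨x⟩ and ⟨x²⟩ separately, then (Δx)² = ⟨x²⟩ − ⟨x⟩².
Gaussian moments (u = x − x₀): ∫u^(2j)·e^(−2au²) du = (2j−1)!!/(4a)^j · √(π/(2a)), odd powers integrate to 0; here √(π/(2a)) = 1.0868.
⟨x⟩ = 0.37400 and ⟨x²⟩ = 0.32785.
(Δx)² = 0.32785 − (0.37400)² = 0.18797.

0.188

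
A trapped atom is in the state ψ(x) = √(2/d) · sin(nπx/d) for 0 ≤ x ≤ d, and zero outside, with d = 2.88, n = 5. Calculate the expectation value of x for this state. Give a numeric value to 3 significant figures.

1.44

⟨x⟩ = ∫ x·|ψ|² dx (integrals over the domain).
With sin²θ = (1 − cos2θ)/2 on 0 ≤ x ≤ d: ∫sin²(nπx/d) dx = d/2, ∫x·sin²(nπx/d) dx = d²/4, ∫x²·sin²(nπx/d) dx = d³·(1/6 − 1/(4n²π²)); higher powers xᵏ the same way, integrating xᵏ·cos(2nπx/d) by parts.
⟨x⟩ = 1.4400.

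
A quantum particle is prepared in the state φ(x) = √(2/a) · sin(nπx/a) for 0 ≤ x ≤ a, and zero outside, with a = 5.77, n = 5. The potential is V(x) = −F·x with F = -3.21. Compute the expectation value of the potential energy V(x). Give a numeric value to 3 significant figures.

⟨V⟩ = ∫ V(x)·|φ|² dx.
With sin²θ = (1 − cos2θ)/2 on 0 ≤ x ≤ a: ∫sin²(nπx/a) dx = a/2, ∫x·sin²(nπx/a) dx = a²/4, ∫x²·sin²(nπx/a) dx = a³·(1/6 − 1/(4n²π²)); higher powers xᵏ the same way, integrating xᵏ·cos(2nπx/a) by parts.
⟨V⟩ = 9.2609.

9.26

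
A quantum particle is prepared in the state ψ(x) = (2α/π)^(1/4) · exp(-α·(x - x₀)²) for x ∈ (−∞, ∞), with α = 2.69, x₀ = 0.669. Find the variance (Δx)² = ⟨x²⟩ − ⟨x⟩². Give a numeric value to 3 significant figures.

Compute ⟨x⟩ and ⟨x²⟩ separately, then (Δx)² = ⟨x²⟩ − ⟨x⟩².
Gaussian moments (u = x − x₀): ∫u^(2j)·e^(−2αu²) du = (2j−1)!!/(4α)^j · √(π/(2α)), odd powers integrate to 0; here √(π/(2α)) = 0.76416.
⟨x⟩ = 0.66900 and ⟨x²⟩ = 0.54050.
(Δx)² = 0.54050 − (0.66900)² = 0.092937.

0.0929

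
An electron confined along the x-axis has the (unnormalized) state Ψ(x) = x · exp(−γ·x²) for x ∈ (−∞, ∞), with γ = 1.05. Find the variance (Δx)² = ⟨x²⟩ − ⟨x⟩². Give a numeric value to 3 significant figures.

Compute ⟨x⟩ and ⟨x²⟩ separately, then (Δx)² = ⟨x²⟩ − ⟨x⟩².
Expand each integrand as polynomial × e^(−2γx²) and use ∫x^(2j)·e^(−2γx²) dx = (2j−1)!!/(4γ)^j · √(π/(2γ)), odd powers → 0; here √(π/(2γ)) = 1.2231.
Normalization: ∫|Ψ|² dx = 0.29122.
⟨x⟩ = 0.0000 and ⟨x²⟩ = 0.71429.
(Δx)² = 0.71429 − (0.0000)² = 0.71429.

0.714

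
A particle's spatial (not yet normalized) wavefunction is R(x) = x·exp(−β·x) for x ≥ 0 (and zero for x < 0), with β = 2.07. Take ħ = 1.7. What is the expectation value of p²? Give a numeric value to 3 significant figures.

12.4

p² R = −ħ² d²R/dx²; ⟨p²⟩ = −ħ² ∫ R*·R'' dx / ∫|R|² dx.
Differentiate x·exp(−β·x) with the product rule; every integrand then reduces to terms xʲ·e^(−2βx) on [0, ∞), with ∫₀^∞ xʲ·e^(−2βx) dx = j!/(2β)^(j+1).
State is unnormalized: ∫|R|² dx = 0.028186, and ∫R*·(−ħ² R'') dx = 0.34903, so ⟨p²⟩ = 0.34903 / 0.028186.
⟨p²⟩ = 12.383.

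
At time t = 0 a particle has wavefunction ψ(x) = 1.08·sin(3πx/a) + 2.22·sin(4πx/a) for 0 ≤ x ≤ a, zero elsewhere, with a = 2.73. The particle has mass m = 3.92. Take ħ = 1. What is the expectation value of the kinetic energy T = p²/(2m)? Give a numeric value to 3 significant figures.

T = −(ħ²/2m) d²/dx², so ⟨T⟩ = −(ħ²/2m) ∫ ψ*·ψ'' dx / ∫|ψ|² dx; with m = 3.92.
d²/dx² sin(jπx/a) = −(jπ/a)²·sin(jπx/a); on 0 ≤ x ≤ a, ∫sin²(jπx/a) dx = a/2 and ∫sin(jπx/a)·sin(lπx/a) dx = 0 for j ≠ l, so only diagonal terms survive in ∫|ψ|² and ∫ψ·ψ″; ∫ψ·ψ′ dx = [ψ²/2] between the walls = 0.
State is unnormalized: ∫|ψ|² dx = 8.3194, and ∫ψ*·(−ħ²/2m · ψ'') dx = 20.601, so ⟨T⟩ = 20.601 / 8.3194.
⟨T⟩ = 2.4763.

2.48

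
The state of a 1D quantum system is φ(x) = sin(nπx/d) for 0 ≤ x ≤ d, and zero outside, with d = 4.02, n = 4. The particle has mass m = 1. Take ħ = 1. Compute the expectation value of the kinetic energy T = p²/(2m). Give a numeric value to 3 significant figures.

4.89

T = −(ħ²/2m) d²/dx², so ⟨T⟩ = −(ħ²/2m) ∫ φ*·φ'' dx / ∫|φ|² dx; with m = 1.
d/dx sin(nπx/d) = (nπ/d)·cos(nπx/d) and d²/dx² sin(nπx/d) = −(nπ/d)²·sin(nπx/d); on 0 ≤ x ≤ d, ∫sin²(nπx/d) dx = d/2 and ∫sin(nπx/d)·cos(nπx/d) dx = 0.
State is unnormalized: ∫|φ|² dx = 2.0100, and ∫φ*·(−ħ²/2m · φ'') dx = 9.8205, so ⟨T⟩ = 9.8205 / 2.0100.
⟨T⟩ = 4.8858.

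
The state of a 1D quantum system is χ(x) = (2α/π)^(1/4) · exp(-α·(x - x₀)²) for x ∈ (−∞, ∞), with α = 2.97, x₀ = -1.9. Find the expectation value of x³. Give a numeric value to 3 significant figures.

-7.34

⟨x³⟩ = ∫ x³·|χ|² dx (integrals over the domain).
Gaussian moments (u = x − x₀): ∫u^(2j)·e^(−2αu²) du = (2j−1)!!/(4α)^j · √(π/(2α)), odd powers integrate to 0; here √(π/(2α)) = 0.72725.
⟨x³⟩ = -7.3388.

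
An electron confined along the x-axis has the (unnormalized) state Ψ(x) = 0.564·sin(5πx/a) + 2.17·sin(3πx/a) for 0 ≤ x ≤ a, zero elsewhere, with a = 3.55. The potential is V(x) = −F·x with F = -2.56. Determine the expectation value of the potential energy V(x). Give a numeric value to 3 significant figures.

⟨V⟩ = ∫ V(x)·|Ψ|² dx / ∫|Ψ|² dx.
On 0 ≤ x ≤ a (j ≠ l): ∫sin²(jπx/a) dx = a/2, ∫sin(jπx/a)·sin(lπx/a) dx = 0; diagonal moments ∫x·sin²(jπx/a) dx = a²/4, ∫x²·sin²(jπx/a) dx = a³·(1/6 − 1/(4j²π²)); cross terms ∫x·sin(jπx/a)·sin(lπx/a) dx = 0 for j + l even and −4jla²/(π²(j² − l²)²) for j + l odd, ∫x²·sin(jπx/a)·sin(lπx/a) dx = (−1)^(j+l)·4jla³/(π²(j² − l²)²); higher powers the same way via product-to-sum and parts.
State is unnormalized: ∫|Ψ|² dx = 8.9229, and ∫Ψ*·V(x)·Ψ dx = 40.546, so ⟨V⟩ = 40.546 / 8.9229.
⟨V⟩ = 4.5440.

4.54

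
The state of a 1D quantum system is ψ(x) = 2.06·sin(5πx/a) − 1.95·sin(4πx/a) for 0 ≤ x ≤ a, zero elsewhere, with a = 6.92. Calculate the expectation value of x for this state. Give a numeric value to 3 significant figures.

4.84

⟨x⟩ = ∫ x·|ψ|² dx / ∫|ψ|² dx (integrals over the domain).
On 0 ≤ x ≤ a (j ≠ l): ∫sin²(jπx/a) dx = a/2, ∫sin(jπx/a)·sin(lπx/a) dx = 0; diagonal moments ∫x·sin²(jπx/a) dx = a²/4, ∫x²·sin²(jπx/a) dx = a³·(1/6 − 1/(4j²π²)); cross terms ∫x·sin(jπx/a)·sin(lπx/a) dx = 0 for j + l even and −4jla²/(π²(j² − l²)²) for j + l odd, ∫x²·sin(jπx/a)·sin(lπx/a) dx = (−1)^(j+l)·4jla³/(π²(j² − l²)²); higher powers the same way via product-to-sum and parts.
State is unnormalized: ∫|ψ|² dx = 27.840, and ∫ψ*·x·ψ dx = 134.82, so ⟨x⟩ = 134.82 / 27.840.
⟨x⟩ = 4.8429.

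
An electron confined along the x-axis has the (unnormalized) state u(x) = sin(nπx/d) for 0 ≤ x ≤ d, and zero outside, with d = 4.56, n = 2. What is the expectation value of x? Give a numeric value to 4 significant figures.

⟨x⟩ = ∫ x·|u|² dx / ∫|u|² dx (integrals over the domain).
With sin²θ = (1 − cos2θ)/2 on 0 ≤ x ≤ d: ∫sin²(nπx/d) dx = d/2, ∫x·sin²(nπx/d) dx = d²/4, ∫x²·sin²(nπx/d) dx = d³·(1/6 − 1/(4n²π²)); higher powers xᵏ the same way, integrating xᵏ·cos(2nπx/d) by parts.
State is unnormalized: ∫|u|² dx = 2.2800, and ∫u*·x·u dx = 5.1984, so ⟨x⟩ = 5.1984 / 2.2800.
⟨x⟩ = 2.2800.

2.280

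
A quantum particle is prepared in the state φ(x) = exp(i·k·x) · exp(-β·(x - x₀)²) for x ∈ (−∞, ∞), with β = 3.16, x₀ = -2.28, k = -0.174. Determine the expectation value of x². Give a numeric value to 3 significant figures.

⟨x²⟩ = ∫ x²·|φ|² dx / ∫|φ|² dx (integrals over the domain).
Gaussian moments (u = x − x₀): ∫u^(2j)·e^(−2βu²) du = (2j−1)!!/(4β)^j · √(π/(2β)), odd powers integrate to 0; here √(π/(2β)) = 0.70504.
State is unnormalized: ∫|φ|² dx = 0.70504, and ∫φ*·x²·φ dx = 3.7209, so ⟨x²⟩ = 3.7209 / 0.70504.
⟨x²⟩ = 5.2775.

5.28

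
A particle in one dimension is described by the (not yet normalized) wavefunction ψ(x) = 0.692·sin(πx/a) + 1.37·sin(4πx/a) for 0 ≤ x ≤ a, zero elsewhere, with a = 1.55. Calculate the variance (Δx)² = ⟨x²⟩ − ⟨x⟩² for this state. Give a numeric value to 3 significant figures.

Compute ⟨x⟩ and ⟨x²⟩ separately, then (Δx)² = ⟨x²⟩ − ⟨x⟩².
On 0 ≤ x ≤ a (j ≠ l): ∫sin²(jπx/a) dx = a/2, ∫sin(jπx/a)·sin(lπx/a) dx = 0; diagonal moments ∫x·sin²(jπx/a) dx = a²/4, ∫x²·sin²(jπx/a) dx = a³·(1/6 − 1/(4j²π²)); cross terms ∫x·sin(jπx/a)·sin(lπx/a) dx = 0 for j + l even and −4jla²/(π²(j² − l²)²) for j + l odd, ∫x²·sin(jπx/a)·sin(lπx/a) dx = (−1)^(j+l)·4jla³/(π²(j² − l²)²); higher powers the same way via product-to-sum and parts.
Normalization: ∫|ψ|² dx = 1.8257.
⟨x⟩ = 0.75702 and ⟨x²⟩ = 0.74217.
(Δx)² = 0.74217 − (0.75702)² = 0.16908.

0.169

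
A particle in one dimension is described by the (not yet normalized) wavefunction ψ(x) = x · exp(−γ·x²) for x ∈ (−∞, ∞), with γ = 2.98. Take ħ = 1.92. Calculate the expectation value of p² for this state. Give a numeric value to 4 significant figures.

p² ψ = −ħ² d²ψ/dx²; ⟨p²⟩ = −ħ² ∫ ψ*·ψ'' dx / ∫|ψ|² dx.
Expand each integrand as polynomial × e^(−2γx²) and use ∫x^(2j)·e^(−2γx²) dx = (2j−1)!!/(4γ)^j · √(π/(2γ)), odd powers → 0; here √(π/(2γ)) = 0.72603. Differentiate with the product rule, d/dx e^(−γx²) = −2γx·e^(−γx²).
State is unnormalized: ∫|ψ|² dx = 0.060908, and ∫ψ*·(−ħ² ψ'') dx = 2.0073, so ⟨p²⟩ = 2.0073 / 0.060908.
⟨p²⟩ = 32.956.

32.96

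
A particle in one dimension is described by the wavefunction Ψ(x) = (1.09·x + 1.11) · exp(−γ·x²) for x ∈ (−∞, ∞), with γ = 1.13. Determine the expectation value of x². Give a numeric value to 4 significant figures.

0.2990

⟨x²⟩ = ∫ x²·|Ψ|² dx / ∫|Ψ|² dx (integrals over the domain).
Expand each integrand as polynomial × e^(−2γx²) and use ∫x^(2j)·e^(−2γx²) dx = (2j−1)!!/(4γ)^j · √(π/(2γ)), odd powers → 0; here √(π/(2γ)) = 1.1790.
State is unnormalized: ∫|Ψ|² dx = 1.7626, and ∫Ψ*·x²·Ψ dx = 0.52708, so ⟨x²⟩ = 0.52708 / 1.7626.
⟨x²⟩ = 0.29904.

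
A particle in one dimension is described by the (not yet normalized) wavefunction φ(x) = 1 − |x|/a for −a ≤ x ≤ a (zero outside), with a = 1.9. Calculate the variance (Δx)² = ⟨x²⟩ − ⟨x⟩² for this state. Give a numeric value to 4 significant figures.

Compute ⟨x⟩ and ⟨x²⟩ separately, then (Δx)² = ⟨x²⟩ − ⟨x⟩².
φ is even, so ∫ over [−a, a] = 2∫₀ᵃ with φ = 1 − x/a there: ∫₀ᵃ (1 − x/a)² dx = a/3, ∫₀ᵃ x²(1 − x/a)² dx = a³/30, ∫₀ᵃ x⁴(1 − x/a)² dx = a⁵/105.
Normalization: ∫|φ|² dx = 1.2667.
⟨x⟩ = 0.0000 and ⟨x²⟩ = 0.36100.
(Δx)² = 0.36100 − (0.0000)² = 0.36100.

0.3610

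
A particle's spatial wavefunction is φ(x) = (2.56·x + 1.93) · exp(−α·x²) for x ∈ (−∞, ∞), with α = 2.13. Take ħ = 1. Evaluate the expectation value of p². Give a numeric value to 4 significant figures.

p² φ = −ħ² d²φ/dx²; ⟨p²⟩ = −ħ² ∫ φ*·φ'' dx / ∫|φ|² dx.
Expand each integrand as polynomial × e^(−2αx²) and use ∫x^(2j)·e^(−2αx²) dx = (2j−1)!!/(4α)^j · √(π/(2α)), odd powers → 0; here √(π/(2α)) = 0.85876. Differentiate with the product rule, d/dx e^(−αx²) = −2αx·e^(−αx²).
State is unnormalized: ∫|φ|² dx = 3.8593, and ∫φ*·(−ħ² φ'') dx = 11.034, so ⟨p²⟩ = 11.034 / 3.8593.
⟨p²⟩ = 2.8591.

2.859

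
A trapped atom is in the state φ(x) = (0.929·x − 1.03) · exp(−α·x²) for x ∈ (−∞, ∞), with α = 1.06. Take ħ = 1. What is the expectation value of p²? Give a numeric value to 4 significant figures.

p² φ = −ħ² d²φ/dx²; ⟨p²⟩ = −ħ² ∫ φ*·φ'' dx / ∫|φ|² dx.
Expand each integrand as polynomial × e^(−2αx²) and use ∫x^(2j)·e^(−2αx²) dx = (2j−1)!!/(4α)^j · √(π/(2α)), odd powers → 0; here √(π/(2α)) = 1.2173. Differentiate with the product rule, d/dx e^(−αx²) = −2αx·e^(−αx²).
State is unnormalized: ∫|φ|² dx = 1.5392, and ∫φ*·(−ħ² φ'') dx = 2.1569, so ⟨p²⟩ = 2.1569 / 1.5392.
⟨p²⟩ = 1.4013.

1.401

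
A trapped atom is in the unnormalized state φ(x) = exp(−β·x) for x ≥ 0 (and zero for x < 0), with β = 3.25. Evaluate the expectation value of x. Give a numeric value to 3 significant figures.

0.154

⟨x⟩ = ∫ x·|φ|² dx / ∫|φ|² dx (integrals over the domain).
Every integrand reduces to terms xʲ·e^(−2βx) on [0, ∞); use ∫₀^∞ xʲ·e^(−2βx) dx = j!/(2β)^(j+1).
State is unnormalized: ∫|φ|² dx = 0.15385, and ∫φ*·x·φ dx = 0.023669, so ⟨x⟩ = 0.023669 / 0.15385.
⟨x⟩ = 0.15385.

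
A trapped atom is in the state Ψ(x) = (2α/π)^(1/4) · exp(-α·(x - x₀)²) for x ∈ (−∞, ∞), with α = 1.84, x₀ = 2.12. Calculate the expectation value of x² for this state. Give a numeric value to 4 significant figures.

4.630

⟨x²⟩ = ∫ x²·|Ψ|² dx (integrals over the domain).
Gaussian moments (u = x − x₀): ∫u^(2j)·e^(−2αu²) du = (2j−1)!!/(4α)^j · √(π/(2α)), odd powers integrate to 0; here √(π/(2α)) = 0.92396.
⟨x²⟩ = 4.6303.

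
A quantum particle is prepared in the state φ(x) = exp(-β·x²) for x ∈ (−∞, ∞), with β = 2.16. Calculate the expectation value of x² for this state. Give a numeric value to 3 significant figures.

⟨x²⟩ = ∫ x²·|φ|² dx / ∫|φ|² dx (integrals over the domain).
Gaussian moments: ∫x^(2j)·e^(−2βx²) dx = (2j−1)!!/(4β)^j · √(π/(2β)), odd powers integrate to 0; here √(π/(2β)) = 0.85277.
State is unnormalized: ∫|φ|² dx = 0.85277, and ∫φ*·x²·φ dx = 0.098700, so ⟨x²⟩ = 0.098700 / 0.85277.
⟨x²⟩ = 0.11574.

0.116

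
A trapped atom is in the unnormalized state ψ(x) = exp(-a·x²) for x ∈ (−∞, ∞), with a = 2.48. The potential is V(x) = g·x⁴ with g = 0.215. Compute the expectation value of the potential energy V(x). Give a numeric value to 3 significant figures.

⟨V⟩ = ∫ V(x)·|ψ|² dx / ∫|ψ|² dx.
Gaussian moments: ∫x^(2j)·e^(−2ax²) dx = (2j−1)!!/(4a)^j · √(π/(2a)), odd powers integrate to 0; here √(π/(2a)) = 0.79586.
State is unnormalized: ∫|ψ|² dx = 0.79586, and ∫ψ*·V(x)·ψ dx = 0.0052164, so ⟨V⟩ = 0.0052164 / 0.79586.
⟨V⟩ = 0.0065545.

0.00655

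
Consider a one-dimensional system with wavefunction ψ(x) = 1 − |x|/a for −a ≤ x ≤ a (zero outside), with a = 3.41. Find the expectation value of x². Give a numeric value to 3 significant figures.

1.16

⟨x²⟩ = ∫ x²·|ψ|² dx / ∫|ψ|² dx (integrals over the domain).
ψ is even, so ∫ over [−a, a] = 2∫₀ᵃ with ψ = 1 − x/a there: ∫₀ᵃ (1 − x/a)² dx = a/3, ∫₀ᵃ x²(1 − x/a)² dx = a³/30, ∫₀ᵃ x⁴(1 − x/a)² dx = a⁵/105.
State is unnormalized: ∫|ψ|² dx = 2.2733, and ∫ψ*·x²·ψ dx = 2.6435, so ⟨x²⟩ = 2.6435 / 2.2733.
⟨x²⟩ = 1.1628.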